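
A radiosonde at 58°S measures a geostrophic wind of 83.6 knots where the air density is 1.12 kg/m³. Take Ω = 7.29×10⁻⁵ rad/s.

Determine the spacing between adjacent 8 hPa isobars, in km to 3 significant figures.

Coriolis parameter at 58°S:
f = 2Ω sin φ = 2 × 7.29×10⁻⁵ × sin 58° = 1.24×10⁻⁴ s⁻¹
Wind speed in SI: 83.6 knots = 43.0 m/s
Geostrophic balance rearranged: |∂P/∂n| = f ρ V_g
|∂P/∂n| = 1.24×10⁻⁴ × 1.12 × 43.0 = 5.96×10⁻³ Pa/m
Isobar spacing: Δn = ΔP/|∂P/∂n| = 800 Pa / 5.96×10⁻³ Pa/m = 134323 m ≈ 134 km

134 km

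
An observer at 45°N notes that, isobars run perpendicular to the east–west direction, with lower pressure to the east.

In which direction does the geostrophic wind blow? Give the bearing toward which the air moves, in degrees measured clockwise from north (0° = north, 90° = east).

180°

The pressure-gradient force points toward the east (bearing 090°).
Geostrophic balance: in the Northern Hemisphere the Coriolis force deflects motion to the right, so the geostrophic wind blows 90° to the right of the pressure-gradient force (low pressure on the left).
Rotating 090° by 90° clockwise gives 180° — the wind blows toward the south.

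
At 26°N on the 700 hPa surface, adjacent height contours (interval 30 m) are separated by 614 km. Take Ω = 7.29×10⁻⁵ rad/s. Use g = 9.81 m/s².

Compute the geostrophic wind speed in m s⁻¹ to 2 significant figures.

7.5 m s⁻¹

Coriolis parameter at 26°N:
f = 2Ω sin φ = 2 × 7.29×10⁻⁵ × sin 26° = 6.39×10⁻⁵ s⁻¹
Height gradient: |∂Z/∂n| = 30 m / 614000 m = 4.89×10⁻⁵
On a pressure surface, geostrophic balance gives V_g = (g/f)|∂Z/∂n|:
V_g = 9.81 × 4.89×10⁻⁵ / 6.39×10⁻⁵ = 7.50 m/s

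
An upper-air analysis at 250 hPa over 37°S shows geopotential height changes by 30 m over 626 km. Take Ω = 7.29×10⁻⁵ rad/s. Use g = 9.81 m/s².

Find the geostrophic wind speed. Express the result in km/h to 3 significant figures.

19.3 km/h

Coriolis parameter at 37°S:
f = 2Ω sin φ = 2 × 7.29×10⁻⁵ × sin 37° = 8.77×10⁻⁵ s⁻¹
Height gradient: |∂Z/∂n| = 30 m / 626000 m = 4.79×10⁻⁵
On a pressure surface, geostrophic balance gives V_g = (g/f)|∂Z/∂n|:
V_g = 9.81 × 4.79×10⁻⁵ / 8.77×10⁻⁵ = 5.36 m/s
Converting: 5.36 m/s × 3.6 = 19.3 km/h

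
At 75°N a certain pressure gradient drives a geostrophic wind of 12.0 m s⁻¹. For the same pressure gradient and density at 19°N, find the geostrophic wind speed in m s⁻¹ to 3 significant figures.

35.6 m s⁻¹

With the same pressure gradient and density, V_g ∝ 1/f ∝ 1/sin φ.
V₂ = V₁ · sin φ₁ / sin φ₂ = 12.0 × sin 75° / sin 19°
V₂ = 12.0 × 0.9659/0.3256 = 35.6 m s⁻¹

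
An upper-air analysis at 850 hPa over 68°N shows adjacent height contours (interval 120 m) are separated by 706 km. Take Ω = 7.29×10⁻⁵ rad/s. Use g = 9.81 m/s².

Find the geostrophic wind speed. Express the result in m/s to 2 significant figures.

12 m/s

Coriolis parameter at 68°N:
f = 2Ω sin φ = 2 × 7.29×10⁻⁵ × sin 68° = 1.35×10⁻⁴ s⁻¹
Height gradient: |∂Z/∂n| = 120 m / 706000 m = 1.70×10⁻⁴
On a pressure surface, geostrophic balance gives V_g = (g/f)|∂Z/∂n|:
V_g = 9.81 × 1.70×10⁻⁴ / 1.35×10⁻⁴ = 12.3 m/s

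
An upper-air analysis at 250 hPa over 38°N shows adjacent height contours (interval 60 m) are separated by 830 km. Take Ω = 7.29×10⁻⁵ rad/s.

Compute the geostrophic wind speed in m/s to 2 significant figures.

Coriolis parameter at 38°N:
f = 2Ω sin φ = 2 × 7.29×10⁻⁵ × sin 38° = 8.98×10⁻⁵ s⁻¹
Height gradient: |∂Z/∂n| = 60 m / 830000 m = 7.23×10⁻⁵
On a pressure surface, geostrophic balance gives V_g = (g/f)|∂Z/∂n|:
V_g = 9.81 × 7.23×10⁻⁵ / 8.98×10⁻⁵ = 7.90 m/s

7.9 m/s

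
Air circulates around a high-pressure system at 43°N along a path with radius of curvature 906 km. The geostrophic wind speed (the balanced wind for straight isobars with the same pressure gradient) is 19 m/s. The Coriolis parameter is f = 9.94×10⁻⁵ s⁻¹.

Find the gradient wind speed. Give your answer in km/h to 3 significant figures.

98.1 km/h

Around a high, pressure-gradient force acts outward with centrifugal, so Coriolis balances both:
fV = (1/ρ)|∂P/∂n| + V²/R  →  V² − fR·V + fR·V_g = 0
With fR = 9.94×10⁻⁵ × 906×10³ m = 90.1 m/s:
V = [fR − √((fR)² − 4 fR V_g)]/2 = [90.1 − √(90.1² − 4×90.1×19)]/2 = 27.2 m/s
Supergeostrophic (V > V_g = 19 m/s), as expected around a high.
Converting: 27.2 m/s × 3.6 = 98.1 km/h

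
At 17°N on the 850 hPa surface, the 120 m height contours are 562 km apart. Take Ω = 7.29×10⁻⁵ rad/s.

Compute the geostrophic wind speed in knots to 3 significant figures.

95.5 knots

Coriolis parameter at 17°N:
f = 2Ω sin φ = 2 × 7.29×10⁻⁵ × sin 17° = 4.26×10⁻⁵ s⁻¹
Height gradient: |∂Z/∂n| = 120 m / 562000 m = 2.14×10⁻⁴
On a pressure surface, geostrophic balance gives V_g = (g/f)|∂Z/∂n|:
V_g = 9.81 × 2.14×10⁻⁴ / 4.26×10⁻⁵ = 49.1 m/s
Converting: 49.1 m/s × 1.944 = 95.5 knots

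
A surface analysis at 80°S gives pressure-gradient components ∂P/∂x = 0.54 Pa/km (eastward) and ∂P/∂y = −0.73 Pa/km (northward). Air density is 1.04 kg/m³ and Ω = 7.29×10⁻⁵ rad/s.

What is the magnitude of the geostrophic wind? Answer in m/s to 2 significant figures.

Coriolis parameter at 80°S:
f = 2Ω sin φ = 2 × 7.29×10⁻⁵ × sin 80° = 1.44×10⁻⁴ s⁻¹
In the Southern Hemisphere f is negative: f = −1.44×10⁻⁴ s⁻¹.
Component geostrophic relations (x east, y north):
u_g = −(1/(fρ)) ∂P/∂y,  v_g = (1/(fρ)) ∂P/∂x
u_g = −(−0.73×10⁻³)/(−1.44×10⁻⁴ × 1.04) = −4.89 m/s;  v_g = (0.54×10⁻³)/(−1.44×10⁻⁴ × 1.04) = −3.62 m/s
|V_g| = √(u_g² + v_g²) = 6.08 m/s

6.1 m/s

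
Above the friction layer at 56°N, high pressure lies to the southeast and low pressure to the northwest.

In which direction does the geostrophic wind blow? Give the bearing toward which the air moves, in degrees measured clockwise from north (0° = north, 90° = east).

The pressure-gradient force points toward the northwest (bearing 315°).
Geostrophic balance: in the Northern Hemisphere the Coriolis force deflects motion to the right, so the geostrophic wind blows 90° to the right of the pressure-gradient force (low pressure on the left).
Rotating 315° by 90° clockwise gives 045° — the wind blows toward the northeast.

045°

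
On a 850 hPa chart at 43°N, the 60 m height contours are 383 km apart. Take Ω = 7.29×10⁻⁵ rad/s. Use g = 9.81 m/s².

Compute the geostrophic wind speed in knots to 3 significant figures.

Coriolis parameter at 43°N:
f = 2Ω sin φ = 2 × 7.29×10⁻⁵ × sin 43° = 9.94×10⁻⁵ s⁻¹
Height gradient: |∂Z/∂n| = 60 m / 383000 m = 1.57×10⁻⁴
On a pressure surface, geostrophic balance gives V_g = (g/f)|∂Z/∂n|:
V_g = 9.81 × 1.57×10⁻⁴ / 9.94×10⁻⁵ = 15.5 m/s
Converting: 15.5 m/s × 1.944 = 30.0 knots

30.0 knots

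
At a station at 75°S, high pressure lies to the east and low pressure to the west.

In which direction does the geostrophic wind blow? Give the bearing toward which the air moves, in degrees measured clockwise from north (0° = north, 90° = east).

180°

The pressure-gradient force points toward the west (bearing 270°).
Geostrophic balance: in the Southern Hemisphere the Coriolis force deflects motion to the left, so the geostrophic wind blows 90° to the left of the pressure-gradient force (low pressure on the right).
Rotating 270° by 90° counterclockwise gives 180° — the wind blows toward the south.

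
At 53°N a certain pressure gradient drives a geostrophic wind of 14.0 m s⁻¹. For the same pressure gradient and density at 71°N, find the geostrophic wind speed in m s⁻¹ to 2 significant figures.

12 m s⁻¹

With the same pressure gradient and density, V_g ∝ 1/f ∝ 1/sin φ.
V₂ = V₁ · sin φ₁ / sin φ₂ = 14.0 × sin 53° / sin 71°
V₂ = 14.0 × 0.7986/0.9455 = 12 m s⁻¹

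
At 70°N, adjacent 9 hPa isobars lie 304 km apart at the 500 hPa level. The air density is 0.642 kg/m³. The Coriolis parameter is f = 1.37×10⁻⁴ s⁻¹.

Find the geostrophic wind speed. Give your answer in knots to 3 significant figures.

65.4 knots

Pressure gradient: |∂P/∂n| = 900 Pa / 304000 m = 2.96×10⁻³ Pa/m
Geostrophic balance (pressure-gradient force = Coriolis force):
V_g = (1/(fρ)) |∂P/∂n| = 2.96×10⁻³ / (1.37×10⁻⁴ × 0.642) = 33.7 m/s
Converting: 33.7 m/s × 1.944 = 65.4 knots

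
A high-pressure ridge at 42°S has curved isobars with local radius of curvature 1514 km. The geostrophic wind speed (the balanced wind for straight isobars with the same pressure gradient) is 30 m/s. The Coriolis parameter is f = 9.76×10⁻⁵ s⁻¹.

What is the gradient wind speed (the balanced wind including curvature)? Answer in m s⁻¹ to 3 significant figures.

Around a high, pressure-gradient force acts outward with centrifugal, so Coriolis balances both:
fV = (1/ρ)|∂P/∂n| + V²/R  →  V² − fR·V + fR·V_g = 0
With fR = 9.76×10⁻⁵ × 1514×10³ m = 148 m/s:
V = [fR − √((fR)² − 4 fR V_g)]/2 = [148 − √(148² − 4×148×30)]/2 = 41.9 m/s
Supergeostrophic (V > V_g = 30 m/s), as expected around a high.

41.9 m s⁻¹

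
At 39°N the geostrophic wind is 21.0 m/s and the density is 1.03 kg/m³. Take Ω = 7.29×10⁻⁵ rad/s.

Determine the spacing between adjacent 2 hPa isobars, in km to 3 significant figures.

Coriolis parameter at 39°N:
f = 2Ω sin φ = 2 × 7.29×10⁻⁵ × sin 39° = 9.18×10⁻⁵ s⁻¹
Geostrophic balance rearranged: |∂P/∂n| = f ρ V_g
|∂P/∂n| = 9.18×10⁻⁵ × 1.03 × 21.0 = 1.98×10⁻³ Pa/m
Isobar spacing: Δn = ΔP/|∂P/∂n| = 200 Pa / 1.98×10⁻³ Pa/m = 100773 m ≈ 101 km

101 km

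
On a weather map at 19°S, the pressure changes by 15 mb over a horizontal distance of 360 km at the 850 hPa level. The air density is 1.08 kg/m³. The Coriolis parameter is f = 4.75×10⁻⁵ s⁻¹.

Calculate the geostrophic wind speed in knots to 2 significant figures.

160 knots

Pressure gradient: |∂P/∂n| = 1500 Pa / 360000 m = 4.17×10⁻³ Pa/m
Geostrophic balance (pressure-gradient force = Coriolis force):
V_g = (1/(fρ)) |∂P/∂n| = 4.17×10⁻³ / (4.75×10⁻⁵ × 1.08) = 81.2 m/s
Converting: 81.2 m/s × 1.944 = 160 knots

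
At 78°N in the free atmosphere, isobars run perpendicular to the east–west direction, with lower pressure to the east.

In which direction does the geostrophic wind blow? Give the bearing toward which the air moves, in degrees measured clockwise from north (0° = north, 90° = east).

180°

The pressure-gradient force points toward the east (bearing 090°).
Geostrophic balance: in the Northern Hemisphere the Coriolis force deflects motion to the right, so the geostrophic wind blows 90° to the right of the pressure-gradient force (low pressure on the left).
Rotating 090° by 90° clockwise gives 180° — the wind blows toward the south.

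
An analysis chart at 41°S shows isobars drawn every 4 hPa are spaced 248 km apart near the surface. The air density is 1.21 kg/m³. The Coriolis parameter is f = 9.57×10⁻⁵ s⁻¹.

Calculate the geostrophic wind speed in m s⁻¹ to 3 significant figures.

Pressure gradient: |∂P/∂n| = 400 Pa / 248000 m = 1.61×10⁻³ Pa/m
Geostrophic balance (pressure-gradient force = Coriolis force):
V_g = (1/(fρ)) |∂P/∂n| = 1.61×10⁻³ / (9.57×10⁻⁵ × 1.21) = 13.9 m/s

13.9 m s⁻¹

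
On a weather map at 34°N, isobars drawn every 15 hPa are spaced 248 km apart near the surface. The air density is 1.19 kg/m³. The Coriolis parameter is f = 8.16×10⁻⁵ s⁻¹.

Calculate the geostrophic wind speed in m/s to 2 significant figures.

62 m/s

Pressure gradient: |∂P/∂n| = 1500 Pa / 248000 m = 6.05×10⁻³ Pa/m
Geostrophic balance (pressure-gradient force = Coriolis force):
V_g = (1/(fρ)) |∂P/∂n| = 6.05×10⁻³ / (8.16×10⁻⁵ × 1.19) = 62.3 m/s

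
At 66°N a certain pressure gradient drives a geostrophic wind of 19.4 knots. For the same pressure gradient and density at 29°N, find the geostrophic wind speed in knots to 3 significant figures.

With the same pressure gradient and density, V_g ∝ 1/f ∝ 1/sin φ.
V₂ = V₁ · sin φ₁ / sin φ₂ = 19.4 × sin 66° / sin 29°
V₂ = 19.4 × 0.9135/0.4848 = 36.6 knots

36.6 knots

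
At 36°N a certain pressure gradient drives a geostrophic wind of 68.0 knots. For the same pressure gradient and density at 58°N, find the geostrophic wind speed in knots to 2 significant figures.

With the same pressure gradient and density, V_g ∝ 1/f ∝ 1/sin φ.
V₂ = V₁ · sin φ₁ / sin φ₂ = 68.0 × sin 36° / sin 58°
V₂ = 68.0 × 0.5878/0.8480 = 47 knots

47 knots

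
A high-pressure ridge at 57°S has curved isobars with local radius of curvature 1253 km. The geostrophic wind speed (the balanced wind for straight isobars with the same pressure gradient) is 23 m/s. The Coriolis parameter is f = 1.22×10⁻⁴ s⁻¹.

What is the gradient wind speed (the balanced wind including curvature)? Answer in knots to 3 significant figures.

54.8 knots

Around a high, pressure-gradient force acts outward with centrifugal, so Coriolis balances both:
fV = (1/ρ)|∂P/∂n| + V²/R  →  V² − fR·V + fR·V_g = 0
With fR = 1.22×10⁻⁴ × 1253×10³ m = 153 m/s:
V = [fR − √((fR)² − 4 fR V_g)]/2 = [153 − √(153² − 4×153×23)]/2 = 28.2 m/s
Supergeostrophic (V > V_g = 23 m/s), as expected around a high.
Converting: 28.2 m/s × 1.944 = 54.8 knots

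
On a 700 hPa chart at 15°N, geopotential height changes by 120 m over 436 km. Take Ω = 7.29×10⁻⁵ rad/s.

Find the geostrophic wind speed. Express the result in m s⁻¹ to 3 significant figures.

Coriolis parameter at 15°N:
f = 2Ω sin φ = 2 × 7.29×10⁻⁵ × sin 15° = 3.77×10⁻⁵ s⁻¹
Height gradient: |∂Z/∂n| = 120 m / 436000 m = 2.75×10⁻⁴
On a pressure surface, geostrophic balance gives V_g = (g/f)|∂Z/∂n|:
V_g = 9.81 × 2.75×10⁻⁴ / 3.77×10⁻⁵ = 71.6 m/s

71.6 m s⁻¹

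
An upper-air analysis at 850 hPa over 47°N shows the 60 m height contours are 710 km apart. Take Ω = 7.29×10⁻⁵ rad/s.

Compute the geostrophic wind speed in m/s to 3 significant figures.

Coriolis parameter at 47°N:
f = 2Ω sin φ = 2 × 7.29×10⁻⁵ × sin 47° = 1.07×10⁻⁴ s⁻¹
Height gradient: |∂Z/∂n| = 60 m / 710000 m = 8.45×10⁻⁵
On a pressure surface, geostrophic balance gives V_g = (g/f)|∂Z/∂n|:
V_g = 9.81 × 8.45×10⁻⁵ / 1.07×10⁻⁴ = 7.77 m/s

7.77 m/s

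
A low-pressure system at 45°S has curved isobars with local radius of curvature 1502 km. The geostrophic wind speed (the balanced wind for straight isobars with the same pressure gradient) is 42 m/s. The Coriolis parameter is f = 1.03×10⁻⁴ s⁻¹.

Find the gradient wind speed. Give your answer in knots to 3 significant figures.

66.8 knots

Around a low, centrifugal force acts outward with Coriolis, so pressure-gradient force balances both:
(1/ρ)|∂P/∂n| = fV + V²/R  →  V² + fR·V − fR·V_g = 0
With fR = 1.03×10⁻⁴ × 1502×10³ m = 155 m/s:
V = [−fR + √((fR)² + 4 fR V_g)]/2 = [−155 + √(155² + 4×155×42)]/2 = 34.4 m/s
Subgeostrophic (V < V_g = 42 m/s), as expected around a low.
Converting: 34.4 m/s × 1.944 = 66.8 knots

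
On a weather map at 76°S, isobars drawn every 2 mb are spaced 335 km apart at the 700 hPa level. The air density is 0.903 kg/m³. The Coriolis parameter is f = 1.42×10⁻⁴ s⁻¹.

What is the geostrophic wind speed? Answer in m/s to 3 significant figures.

4.66 m/s

Pressure gradient: |∂P/∂n| = 200 Pa / 335000 m = 5.97×10⁻⁴ Pa/m
Geostrophic balance (pressure-gradient force = Coriolis force):
V_g = (1/(fρ)) |∂P/∂n| = 5.97×10⁻⁴ / (1.42×10⁻⁴ × 0.903) = 4.66 m/s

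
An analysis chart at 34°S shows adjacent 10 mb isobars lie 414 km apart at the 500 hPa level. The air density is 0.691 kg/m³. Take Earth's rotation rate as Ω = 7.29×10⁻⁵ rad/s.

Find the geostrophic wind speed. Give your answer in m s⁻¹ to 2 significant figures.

43 m s⁻¹

Coriolis parameter at 34°S:
f = 2Ω sin φ = 2 × 7.29×10⁻⁵ × sin 34° = 8.15×10⁻⁵ s⁻¹
Pressure gradient: |∂P/∂n| = 1000 Pa / 414000 m = 2.42×10⁻³ Pa/m
Geostrophic balance (pressure-gradient force = Coriolis force):
V_g = (1/(fρ)) |∂P/∂n| = 2.42×10⁻³ / (8.15×10⁻⁵ × 0.691) = 42.9 m/s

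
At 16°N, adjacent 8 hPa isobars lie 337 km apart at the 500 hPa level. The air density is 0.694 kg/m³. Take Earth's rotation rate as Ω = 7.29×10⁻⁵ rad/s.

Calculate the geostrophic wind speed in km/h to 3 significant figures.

306 km/h

Coriolis parameter at 16°N:
f = 2Ω sin φ = 2 × 7.29×10⁻⁵ × sin 16° = 4.02×10⁻⁵ s⁻¹
Pressure gradient: |∂P/∂n| = 800 Pa / 337000 m = 2.37×10⁻³ Pa/m
Geostrophic balance (pressure-gradient force = Coriolis force):
V_g = (1/(fρ)) |∂P/∂n| = 2.37×10⁻³ / (4.02×10⁻⁵ × 0.694) = 85.1 m/s
Converting: 85.1 m/s × 3.6 = 306 km/h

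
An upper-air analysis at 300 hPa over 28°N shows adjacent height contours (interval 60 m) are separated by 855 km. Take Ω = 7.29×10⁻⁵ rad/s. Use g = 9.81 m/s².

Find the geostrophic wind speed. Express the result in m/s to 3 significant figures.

10.1 m/s

Coriolis parameter at 28°N:
f = 2Ω sin φ = 2 × 7.29×10⁻⁵ × sin 28° = 6.84×10⁻⁵ s⁻¹
Height gradient: |∂Z/∂n| = 60 m / 855000 m = 7.02×10⁻⁵
On a pressure surface, geostrophic balance gives V_g = (g/f)|∂Z/∂n|:
V_g = 9.81 × 7.02×10⁻⁵ / 6.84×10⁻⁵ = 10.1 m/s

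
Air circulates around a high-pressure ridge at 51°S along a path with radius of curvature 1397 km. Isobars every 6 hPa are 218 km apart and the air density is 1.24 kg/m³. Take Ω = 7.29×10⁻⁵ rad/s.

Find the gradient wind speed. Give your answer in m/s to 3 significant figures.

Coriolis parameter at 51°S:
f = 2Ω sin φ = 2 × 7.29×10⁻⁵ × sin 51° = 1.13×10⁻⁴ s⁻¹
Pressure gradient: |∂P/∂n| = 600 Pa / 218000 m = 2.75×10⁻³ Pa/m
Geostrophic speed: V_g = |∂P/∂n|/(fρ) = 2.75×10⁻³/(1.13×10⁻⁴ × 1.24) = 19.6 m/s
Around a high, pressure-gradient force acts outward with centrifugal, so Coriolis balances both:
fV = (1/ρ)|∂P/∂n| + V²/R  →  V² − fR·V + fR·V_g = 0
With fR = 1.13×10⁻⁴ × 1397×10³ m = 158 m/s:
V = [fR − √((fR)² − 4 fR V_g)]/2 = [158 − √(158² − 4×158×19.6)]/2 = 22.9 m/s
Supergeostrophic (V > V_g = 19.6 m/s), as expected around a high.

22.9 m/s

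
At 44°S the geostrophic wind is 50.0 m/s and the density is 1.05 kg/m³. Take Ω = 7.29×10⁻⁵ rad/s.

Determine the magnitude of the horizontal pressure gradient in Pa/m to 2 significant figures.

Coriolis parameter at 44°S:
f = 2Ω sin φ = 2 × 7.29×10⁻⁵ × sin 44° = 1.01×10⁻⁴ s⁻¹
Geostrophic balance rearranged: |∂P/∂n| = f ρ V_g
|∂P/∂n| = 1.01×10⁻⁴ × 1.05 × 50.0 = 5.32×10⁻³ Pa/m

5.3×10⁻³ Pa/m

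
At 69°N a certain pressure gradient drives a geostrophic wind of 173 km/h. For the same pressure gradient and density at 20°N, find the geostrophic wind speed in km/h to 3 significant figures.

With the same pressure gradient and density, V_g ∝ 1/f ∝ 1/sin φ.
V₂ = V₁ · sin φ₁ / sin φ₂ = 173 × sin 69° / sin 20°
V₂ = 173 × 0.9336/0.3420 = 472 km/h

472 km/h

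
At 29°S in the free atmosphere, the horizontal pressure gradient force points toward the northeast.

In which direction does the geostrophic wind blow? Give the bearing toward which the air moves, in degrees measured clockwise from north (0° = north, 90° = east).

315°

The pressure-gradient force points toward the northeast (bearing 045°).
Geostrophic balance: in the Southern Hemisphere the Coriolis force deflects motion to the left, so the geostrophic wind blows 90° to the left of the pressure-gradient force (low pressure on the right).
Rotating 045° by 90° counterclockwise gives 315° — the wind blows toward the northwest.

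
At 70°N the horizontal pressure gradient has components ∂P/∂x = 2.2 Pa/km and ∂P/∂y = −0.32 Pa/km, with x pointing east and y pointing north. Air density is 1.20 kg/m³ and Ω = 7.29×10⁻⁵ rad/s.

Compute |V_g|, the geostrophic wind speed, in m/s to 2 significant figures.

Coriolis parameter at 70°N:
f = 2Ω sin φ = 2 × 7.29×10⁻⁵ × sin 70° = 1.37×10⁻⁴ s⁻¹
Component geostrophic relations (x east, y north):
u_g = −(1/(fρ)) ∂P/∂y,  v_g = (1/(fρ)) ∂P/∂x
u_g = −(−0.32×10⁻³)/(1.37×10⁻⁴ × 1.20) = 1.95 m/s;  v_g = (2.2×10⁻³)/(1.37×10⁻⁴ × 1.20) = 13.4 m/s
|V_g| = √(u_g² + v_g²) = 13.5 m/s

14 m/s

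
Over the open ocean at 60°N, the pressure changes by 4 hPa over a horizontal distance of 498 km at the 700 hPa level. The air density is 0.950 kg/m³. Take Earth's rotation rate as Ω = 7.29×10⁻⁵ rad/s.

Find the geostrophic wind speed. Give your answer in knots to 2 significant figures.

13 knots

Coriolis parameter at 60°N:
f = 2Ω sin φ = 2 × 7.29×10⁻⁵ × sin 60° = 1.26×10⁻⁴ s⁻¹
Pressure gradient: |∂P/∂n| = 400 Pa / 498000 m = 8.03×10⁻⁴ Pa/m
Geostrophic balance (pressure-gradient force = Coriolis force):
V_g = (1/(fρ)) |∂P/∂n| = 8.03×10⁻⁴ / (1.26×10⁻⁴ × 0.950) = 6.70 m/s
Converting: 6.70 m/s × 1.944 = 13 knots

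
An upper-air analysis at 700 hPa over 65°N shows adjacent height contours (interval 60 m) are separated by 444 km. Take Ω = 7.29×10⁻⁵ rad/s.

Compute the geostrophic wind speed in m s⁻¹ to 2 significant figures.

Coriolis parameter at 65°N:
f = 2Ω sin φ = 2 × 7.29×10⁻⁵ × sin 65° = 1.32×10⁻⁴ s⁻¹
Height gradient: |∂Z/∂n| = 60 m / 444000 m = 1.35×10⁻⁴
On a pressure surface, geostrophic balance gives V_g = (g/f)|∂Z/∂n|:
V_g = 9.81 × 1.35×10⁻⁴ / 1.32×10⁻⁴ = 10.0 m/s

10 m s⁻¹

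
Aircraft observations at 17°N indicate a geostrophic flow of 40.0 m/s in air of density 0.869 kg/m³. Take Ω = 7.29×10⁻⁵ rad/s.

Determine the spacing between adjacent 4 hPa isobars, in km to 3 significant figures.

270 km

Coriolis parameter at 17°N:
f = 2Ω sin φ = 2 × 7.29×10⁻⁵ × sin 17° = 4.26×10⁻⁵ s⁻¹
Geostrophic balance rearranged: |∂P/∂n| = f ρ V_g
|∂P/∂n| = 4.26×10⁻⁵ × 0.869 × 40.0 = 1.48×10⁻³ Pa/m
Isobar spacing: Δn = ΔP/|∂P/∂n| = 400 Pa / 1.48×10⁻³ Pa/m = 269953 m ≈ 270 km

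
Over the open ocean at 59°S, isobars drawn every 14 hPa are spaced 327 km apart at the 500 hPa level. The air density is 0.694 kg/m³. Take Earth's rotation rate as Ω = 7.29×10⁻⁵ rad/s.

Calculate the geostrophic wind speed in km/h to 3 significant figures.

Coriolis parameter at 59°S:
f = 2Ω sin φ = 2 × 7.29×10⁻⁵ × sin 59° = 1.25×10⁻⁴ s⁻¹
Pressure gradient: |∂P/∂n| = 1400 Pa / 327000 m = 4.28×10⁻³ Pa/m
Geostrophic balance (pressure-gradient force = Coriolis force):
V_g = (1/(fρ)) |∂P/∂n| = 4.28×10⁻³ / (1.25×10⁻⁴ × 0.694) = 49.4 m/s
Converting: 49.4 m/s × 3.6 = 178 km/h

178 km/h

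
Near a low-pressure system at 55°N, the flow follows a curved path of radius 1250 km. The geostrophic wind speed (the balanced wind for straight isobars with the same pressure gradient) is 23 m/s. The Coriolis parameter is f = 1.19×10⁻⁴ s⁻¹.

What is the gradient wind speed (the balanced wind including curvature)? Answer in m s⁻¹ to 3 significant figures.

Around a low, centrifugal force acts outward with Coriolis, so pressure-gradient force balances both:
(1/ρ)|∂P/∂n| = fV + V²/R  →  V² + fR·V − fR·V_g = 0
With fR = 1.19×10⁻⁴ × 1250×10³ m = 149 m/s:
V = [−fR + √((fR)² + 4 fR V_g)]/2 = [−149 + √(149² + 4×149×23)]/2 = 20.2 m/s
Subgeostrophic (V < V_g = 23 m/s), as expected around a low.

20.2 m s⁻¹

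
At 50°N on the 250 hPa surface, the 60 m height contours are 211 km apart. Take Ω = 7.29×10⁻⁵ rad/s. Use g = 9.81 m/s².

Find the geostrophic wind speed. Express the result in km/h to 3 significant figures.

Coriolis parameter at 50°N:
f = 2Ω sin φ = 2 × 7.29×10⁻⁵ × sin 50° = 1.12×10⁻⁴ s⁻¹
Height gradient: |∂Z/∂n| = 60 m / 211000 m = 2.84×10⁻⁴
On a pressure surface, geostrophic balance gives V_g = (g/f)|∂Z/∂n|:
V_g = 9.81 × 2.84×10⁻⁴ / 1.12×10⁻⁴ = 25.0 m/s
Converting: 25.0 m/s × 3.6 = 89.9 km/h

89.9 km/h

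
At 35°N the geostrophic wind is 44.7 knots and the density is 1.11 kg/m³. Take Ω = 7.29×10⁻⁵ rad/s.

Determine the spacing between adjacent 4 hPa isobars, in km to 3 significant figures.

187 km

Coriolis parameter at 35°N:
f = 2Ω sin φ = 2 × 7.29×10⁻⁵ × sin 35° = 8.36×10⁻⁵ s⁻¹
Wind speed in SI: 44.7 knots = 23.0 m/s
Geostrophic balance rearranged: |∂P/∂n| = f ρ V_g
|∂P/∂n| = 8.36×10⁻⁵ × 1.11 × 23.0 = 2.13×10⁻³ Pa/m
Isobar spacing: Δn = ΔP/|∂P/∂n| = 400 Pa / 2.13×10⁻³ Pa/m = 187388 m ≈ 187 km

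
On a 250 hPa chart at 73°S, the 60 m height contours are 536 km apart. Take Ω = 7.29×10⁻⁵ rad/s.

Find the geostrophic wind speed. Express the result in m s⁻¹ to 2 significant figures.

7.9 m s⁻¹

Coriolis parameter at 73°S:
f = 2Ω sin φ = 2 × 7.29×10⁻⁵ × sin 73° = 1.39×10⁻⁴ s⁻¹
Height gradient: |∂Z/∂n| = 60 m / 536000 m = 1.12×10⁻⁴
On a pressure surface, geostrophic balance gives V_g = (g/f)|∂Z/∂n|:
V_g = 9.81 × 1.12×10⁻⁴ / 1.39×10⁻⁴ = 7.88 m/s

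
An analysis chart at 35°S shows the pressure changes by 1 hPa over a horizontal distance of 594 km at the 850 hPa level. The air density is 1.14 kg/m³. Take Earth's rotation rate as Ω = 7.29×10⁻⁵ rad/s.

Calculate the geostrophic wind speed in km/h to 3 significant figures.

Coriolis parameter at 35°S:
f = 2Ω sin φ = 2 × 7.29×10⁻⁵ × sin 35° = 8.36×10⁻⁵ s⁻¹
Pressure gradient: |∂P/∂n| = 100 Pa / 594000 m = 1.68×10⁻⁴ Pa/m
Geostrophic balance (pressure-gradient force = Coriolis force):
V_g = (1/(fρ)) |∂P/∂n| = 1.68×10⁻⁴ / (8.36×10⁻⁵ × 1.14) = 1.77 m/s
Converting: 1.77 m/s × 3.6 = 6.36 km/h

6.36 km/h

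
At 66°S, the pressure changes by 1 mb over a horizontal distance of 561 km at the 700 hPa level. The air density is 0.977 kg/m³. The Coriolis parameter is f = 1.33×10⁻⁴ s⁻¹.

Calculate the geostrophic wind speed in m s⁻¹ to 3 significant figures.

1.37 m s⁻¹

Pressure gradient: |∂P/∂n| = 100 Pa / 561000 m = 1.78×10⁻⁴ Pa/m
Geostrophic balance (pressure-gradient force = Coriolis force):
V_g = (1/(fρ)) |∂P/∂n| = 1.78×10⁻⁴ / (1.33×10⁻⁴ × 0.977) = 1.37 m/s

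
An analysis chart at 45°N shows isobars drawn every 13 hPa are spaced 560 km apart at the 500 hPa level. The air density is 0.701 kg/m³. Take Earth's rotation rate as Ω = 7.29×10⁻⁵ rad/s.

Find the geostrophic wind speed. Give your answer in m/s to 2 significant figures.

32 m/s

Coriolis parameter at 45°N:
f = 2Ω sin φ = 2 × 7.29×10⁻⁵ × sin 45° = 1.03×10⁻⁴ s⁻¹
Pressure gradient: |∂P/∂n| = 1300 Pa / 560000 m = 2.32×10⁻³ Pa/m
Geostrophic balance (pressure-gradient force = Coriolis force):
V_g = (1/(fρ)) |∂P/∂n| = 2.32×10⁻³ / (1.03×10⁻⁴ × 0.701) = 32.1 m/s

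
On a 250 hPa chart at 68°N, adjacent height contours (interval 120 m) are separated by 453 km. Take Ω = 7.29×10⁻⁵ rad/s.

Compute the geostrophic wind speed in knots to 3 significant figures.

37.4 knots

Coriolis parameter at 68°N:
f = 2Ω sin φ = 2 × 7.29×10⁻⁵ × sin 68° = 1.35×10⁻⁴ s⁻¹
Height gradient: |∂Z/∂n| = 120 m / 453000 m = 2.65×10⁻⁴
On a pressure surface, geostrophic balance gives V_g = (g/f)|∂Z/∂n|:
V_g = 9.81 × 2.65×10⁻⁴ / 1.35×10⁻⁴ = 19.2 m/s
Converting: 19.2 m/s × 1.944 = 37.4 knots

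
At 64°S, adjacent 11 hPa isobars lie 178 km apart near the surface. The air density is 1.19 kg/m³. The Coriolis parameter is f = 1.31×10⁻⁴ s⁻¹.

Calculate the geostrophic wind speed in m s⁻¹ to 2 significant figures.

Pressure gradient: |∂P/∂n| = 1100 Pa / 178000 m = 6.18×10⁻³ Pa/m
Geostrophic balance (pressure-gradient force = Coriolis force):
V_g = (1/(fρ)) |∂P/∂n| = 6.18×10⁻³ / (1.31×10⁻⁴ × 1.19) = 39.6 m/s

40 m s⁻¹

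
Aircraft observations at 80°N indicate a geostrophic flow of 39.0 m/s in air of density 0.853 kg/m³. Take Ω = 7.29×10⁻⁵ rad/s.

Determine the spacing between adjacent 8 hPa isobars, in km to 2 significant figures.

Coriolis parameter at 80°N:
f = 2Ω sin φ = 2 × 7.29×10⁻⁵ × sin 80° = 1.44×10⁻⁴ s⁻¹
Geostrophic balance rearranged: |∂P/∂n| = f ρ V_g
|∂P/∂n| = 1.44×10⁻⁴ × 0.853 × 39.0 = 4.78×10⁻³ Pa/m
Isobar spacing: Δn = ΔP/|∂P/∂n| = 800 Pa / 4.78×10⁻³ Pa/m = 167482 m ≈ 170 km

170 km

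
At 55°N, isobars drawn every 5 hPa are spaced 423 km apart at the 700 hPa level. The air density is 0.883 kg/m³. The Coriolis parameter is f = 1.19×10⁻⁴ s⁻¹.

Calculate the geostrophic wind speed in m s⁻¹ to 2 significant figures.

Pressure gradient: |∂P/∂n| = 500 Pa / 423000 m = 1.18×10⁻³ Pa/m
Geostrophic balance (pressure-gradient force = Coriolis force):
V_g = (1/(fρ)) |∂P/∂n| = 1.18×10⁻³ / (1.19×10⁻⁴ × 0.883) = 11.2 m/s

11 m s⁻¹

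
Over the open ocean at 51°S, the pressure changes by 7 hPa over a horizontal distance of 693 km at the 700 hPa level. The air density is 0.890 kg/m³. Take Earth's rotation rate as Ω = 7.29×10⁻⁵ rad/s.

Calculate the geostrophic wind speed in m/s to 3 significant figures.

10.0 m/s

Coriolis parameter at 51°S:
f = 2Ω sin φ = 2 × 7.29×10⁻⁵ × sin 51° = 1.13×10⁻⁴ s⁻¹
Pressure gradient: |∂P/∂n| = 700 Pa / 693000 m = 1.01×10⁻³ Pa/m
Geostrophic balance (pressure-gradient force = Coriolis force):
V_g = (1/(fρ)) |∂P/∂n| = 1.01×10⁻³ / (1.13×10⁻⁴ × 0.890) = 10.0 m/s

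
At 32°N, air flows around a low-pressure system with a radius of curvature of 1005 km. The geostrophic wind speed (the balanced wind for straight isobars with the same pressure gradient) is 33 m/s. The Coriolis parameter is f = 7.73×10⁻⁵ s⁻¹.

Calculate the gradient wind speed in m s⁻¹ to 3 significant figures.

25.0 m s⁻¹

Around a low, centrifugal force acts outward with Coriolis, so pressure-gradient force balances both:
(1/ρ)|∂P/∂n| = fV + V²/R  →  V² + fR·V − fR·V_g = 0
With fR = 7.73×10⁻⁵ × 1005×10³ m = 77.7 m/s:
V = [−fR + √((fR)² + 4 fR V_g)]/2 = [−77.7 + √(77.7² + 4×77.7×33)]/2 = 25 m/s
Subgeostrophic (V < V_g = 33 m/s), as expected around a low.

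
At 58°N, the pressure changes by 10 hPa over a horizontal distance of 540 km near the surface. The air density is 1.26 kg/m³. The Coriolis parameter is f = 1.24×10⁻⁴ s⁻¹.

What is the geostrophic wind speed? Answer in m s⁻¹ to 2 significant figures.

12 m s⁻¹

Pressure gradient: |∂P/∂n| = 1000 Pa / 540000 m = 1.85×10⁻³ Pa/m
Geostrophic balance (pressure-gradient force = Coriolis force):
V_g = (1/(fρ)) |∂P/∂n| = 1.85×10⁻³ / (1.24×10⁻⁴ × 1.26) = 11.9 m/s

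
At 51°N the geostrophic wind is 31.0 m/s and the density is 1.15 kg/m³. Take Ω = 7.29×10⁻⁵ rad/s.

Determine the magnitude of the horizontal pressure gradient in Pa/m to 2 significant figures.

Coriolis parameter at 51°N:
f = 2Ω sin φ = 2 × 7.29×10⁻⁵ × sin 51° = 1.13×10⁻⁴ s⁻¹
Geostrophic balance rearranged: |∂P/∂n| = f ρ V_g
|∂P/∂n| = 1.13×10⁻⁴ × 1.15 × 31.0 = 4.04×10⁻³ Pa/m

4.0×10⁻³ Pa/m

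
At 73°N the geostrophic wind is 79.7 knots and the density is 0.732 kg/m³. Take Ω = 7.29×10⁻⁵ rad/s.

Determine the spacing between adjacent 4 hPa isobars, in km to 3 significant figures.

Coriolis parameter at 73°N:
f = 2Ω sin φ = 2 × 7.29×10⁻⁵ × sin 73° = 1.39×10⁻⁴ s⁻¹
Wind speed in SI: 79.7 knots = 41.0 m/s
Geostrophic balance rearranged: |∂P/∂n| = f ρ V_g
|∂P/∂n| = 1.39×10⁻⁴ × 0.732 × 41.0 = 4.18×10⁻³ Pa/m
Isobar spacing: Δn = ΔP/|∂P/∂n| = 400 Pa / 4.18×10⁻³ Pa/m = 95587 m ≈ 95.6 km

95.6 km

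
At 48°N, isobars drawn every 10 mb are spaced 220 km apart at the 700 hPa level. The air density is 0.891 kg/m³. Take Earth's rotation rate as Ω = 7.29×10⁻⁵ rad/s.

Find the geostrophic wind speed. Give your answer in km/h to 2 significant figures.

Coriolis parameter at 48°N:
f = 2Ω sin φ = 2 × 7.29×10⁻⁵ × sin 48° = 1.08×10⁻⁴ s⁻¹
Pressure gradient: |∂P/∂n| = 1000 Pa / 220000 m = 4.55×10⁻³ Pa/m
Geostrophic balance (pressure-gradient force = Coriolis force):
V_g = (1/(fρ)) |∂P/∂n| = 4.55×10⁻³ / (1.08×10⁻⁴ × 0.891) = 47.1 m/s
Converting: 47.1 m/s × 3.6 = 170 km/h

170 km/h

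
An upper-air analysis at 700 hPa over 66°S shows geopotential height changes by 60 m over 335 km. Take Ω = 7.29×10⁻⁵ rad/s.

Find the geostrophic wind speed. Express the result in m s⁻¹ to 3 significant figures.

Coriolis parameter at 66°S:
f = 2Ω sin φ = 2 × 7.29×10⁻⁵ × sin 66° = 1.33×10⁻⁴ s⁻¹
Height gradient: |∂Z/∂n| = 60 m / 335000 m = 1.79×10⁻⁴
On a pressure surface, geostrophic balance gives V_g = (g/f)|∂Z/∂n|:
V_g = 9.81 × 1.79×10⁻⁴ / 1.33×10⁻⁴ = 13.2 m/s

13.2 m s⁻¹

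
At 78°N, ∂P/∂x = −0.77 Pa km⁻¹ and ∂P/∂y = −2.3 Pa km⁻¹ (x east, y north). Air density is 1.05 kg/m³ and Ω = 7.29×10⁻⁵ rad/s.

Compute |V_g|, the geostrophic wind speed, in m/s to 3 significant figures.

Coriolis parameter at 78°N:
f = 2Ω sin φ = 2 × 7.29×10⁻⁵ × sin 78° = 1.43×10⁻⁴ s⁻¹
Component geostrophic relations (x east, y north):
u_g = −(1/(fρ)) ∂P/∂y,  v_g = (1/(fρ)) ∂P/∂x
u_g = −(−2.3×10⁻³)/(1.43×10⁻⁴ × 1.05) = 15.4 m/s;  v_g = (−0.77×10⁻³)/(1.43×10⁻⁴ × 1.05) = −5.14 m/s
|V_g| = √(u_g² + v_g²) = 16.2 m/s

16.2 m/s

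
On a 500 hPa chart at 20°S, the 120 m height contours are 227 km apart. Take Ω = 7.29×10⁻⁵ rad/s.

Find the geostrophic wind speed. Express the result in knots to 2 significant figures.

Coriolis parameter at 20°S:
f = 2Ω sin φ = 2 × 7.29×10⁻⁵ × sin 20° = 4.99×10⁻⁵ s⁻¹
Height gradient: |∂Z/∂n| = 120 m / 227000 m = 5.29×10⁻⁴
On a pressure surface, geostrophic balance gives V_g = (g/f)|∂Z/∂n|:
V_g = 9.81 × 5.29×10⁻⁴ / 4.99×10⁻⁵ = 104 m/s
Converting: 104 m/s × 1.944 = 200 knots

200 knots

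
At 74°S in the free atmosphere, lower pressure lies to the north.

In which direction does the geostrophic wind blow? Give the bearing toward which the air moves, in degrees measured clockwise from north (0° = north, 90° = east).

270°

The pressure-gradient force points toward the north (bearing 000°).
Geostrophic balance: in the Southern Hemisphere the Coriolis force deflects motion to the left, so the geostrophic wind blows 90° to the left of the pressure-gradient force (low pressure on the right).
Rotating 000° by 90° counterclockwise gives 270° — the wind blows toward the west.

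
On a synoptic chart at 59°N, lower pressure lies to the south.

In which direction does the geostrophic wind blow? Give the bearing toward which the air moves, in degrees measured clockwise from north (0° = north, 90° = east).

The pressure-gradient force points toward the south (bearing 180°).
Geostrophic balance: in the Northern Hemisphere the Coriolis force deflects motion to the right, so the geostrophic wind blows 90° to the right of the pressure-gradient force (low pressure on the left).
Rotating 180° by 90° clockwise gives 270° — the wind blows toward the west.

270°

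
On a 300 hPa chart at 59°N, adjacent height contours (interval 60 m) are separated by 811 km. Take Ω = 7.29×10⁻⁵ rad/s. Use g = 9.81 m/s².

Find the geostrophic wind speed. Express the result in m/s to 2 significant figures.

Coriolis parameter at 59°N:
f = 2Ω sin φ = 2 × 7.29×10⁻⁵ × sin 59° = 1.25×10⁻⁴ s⁻¹
Height gradient: |∂Z/∂n| = 60 m / 811000 m = 7.40×10⁻⁵
On a pressure surface, geostrophic balance gives V_g = (g/f)|∂Z/∂n|:
V_g = 9.81 × 7.40×10⁻⁵ / 1.25×10⁻⁴ = 5.81 m/s

5.8 m/s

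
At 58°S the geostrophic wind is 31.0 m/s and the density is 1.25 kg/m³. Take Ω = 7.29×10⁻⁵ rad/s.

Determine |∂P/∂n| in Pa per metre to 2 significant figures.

Coriolis parameter at 58°S:
f = 2Ω sin φ = 2 × 7.29×10⁻⁵ × sin 58° = 1.24×10⁻⁴ s⁻¹
Geostrophic balance rearranged: |∂P/∂n| = f ρ V_g
|∂P/∂n| = 1.24×10⁻⁴ × 1.25 × 31.0 = 4.79×10⁻³ Pa/m

4.8×10⁻³ Pa/m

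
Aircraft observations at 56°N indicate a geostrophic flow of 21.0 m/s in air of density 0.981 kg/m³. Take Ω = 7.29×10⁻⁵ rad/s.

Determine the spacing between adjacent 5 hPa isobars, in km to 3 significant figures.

Coriolis parameter at 56°N:
f = 2Ω sin φ = 2 × 7.29×10⁻⁵ × sin 56° = 1.21×10⁻⁴ s⁻¹
Geostrophic balance rearranged: |∂P/∂n| = f ρ V_g
|∂P/∂n| = 1.21×10⁻⁴ × 0.981 × 21.0 = 2.49×10⁻³ Pa/m
Isobar spacing: Δn = ΔP/|∂P/∂n| = 500 Pa / 2.49×10⁻³ Pa/m = 200794 m ≈ 201 km

201 km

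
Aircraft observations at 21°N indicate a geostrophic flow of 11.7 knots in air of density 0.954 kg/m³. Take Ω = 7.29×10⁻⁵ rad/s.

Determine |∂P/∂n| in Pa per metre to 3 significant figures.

Coriolis parameter at 21°N:
f = 2Ω sin φ = 2 × 7.29×10⁻⁵ × sin 21° = 5.23×10⁻⁵ s⁻¹
Wind speed in SI: 11.7 knots = 6.02 m/s
Geostrophic balance rearranged: |∂P/∂n| = f ρ V_g
|∂P/∂n| = 5.23×10⁻⁵ × 0.954 × 6.02 = 3.00×10⁻⁴ Pa/m

3.00×10⁻⁴ Pa/m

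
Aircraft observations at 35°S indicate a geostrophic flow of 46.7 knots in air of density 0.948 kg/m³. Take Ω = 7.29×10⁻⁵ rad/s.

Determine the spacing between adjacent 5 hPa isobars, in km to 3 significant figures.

Coriolis parameter at 35°S:
f = 2Ω sin φ = 2 × 7.29×10⁻⁵ × sin 35° = 8.36×10⁻⁵ s⁻¹
Wind speed in SI: 46.7 knots = 24.0 m/s
Geostrophic balance rearranged: |∂P/∂n| = f ρ V_g
|∂P/∂n| = 8.36×10⁻⁵ × 0.948 × 24.0 = 1.90×10⁻³ Pa/m
Isobar spacing: Δn = ΔP/|∂P/∂n| = 500 Pa / 1.90×10⁻³ Pa/m = 262517 m ≈ 263 km

263 km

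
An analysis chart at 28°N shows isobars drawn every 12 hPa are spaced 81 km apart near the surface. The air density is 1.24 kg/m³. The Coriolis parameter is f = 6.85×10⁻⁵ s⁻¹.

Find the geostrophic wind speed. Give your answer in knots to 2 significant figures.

340 knots

Pressure gradient: |∂P/∂n| = 1200 Pa / 81000 m = 1.48×10⁻² Pa/m
Geostrophic balance (pressure-gradient force = Coriolis force):
V_g = (1/(fρ)) |∂P/∂n| = 1.48×10⁻² / (6.85×10⁻⁵ × 1.24) = 174 m/s
Converting: 174 m/s × 1.944 = 340 knots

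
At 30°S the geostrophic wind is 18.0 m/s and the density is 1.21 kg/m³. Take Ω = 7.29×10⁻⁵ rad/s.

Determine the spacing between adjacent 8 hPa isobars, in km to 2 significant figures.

Coriolis parameter at 30°S:
f = 2Ω sin φ = 2 × 7.29×10⁻⁵ × sin 30° = 7.29×10⁻⁵ s⁻¹
Geostrophic balance rearranged: |∂P/∂n| = f ρ V_g
|∂P/∂n| = 7.29×10⁻⁵ × 1.21 × 18.0 = 1.59×10⁻³ Pa/m
Isobar spacing: Δn = ΔP/|∂P/∂n| = 800 Pa / 1.59×10⁻³ Pa/m = 503854 m ≈ 500 km

500 km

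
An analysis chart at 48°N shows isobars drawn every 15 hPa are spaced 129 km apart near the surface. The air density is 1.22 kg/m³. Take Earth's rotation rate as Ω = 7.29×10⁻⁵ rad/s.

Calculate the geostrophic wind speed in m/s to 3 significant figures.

Coriolis parameter at 48°N:
f = 2Ω sin φ = 2 × 7.29×10⁻⁵ × sin 48° = 1.08×10⁻⁴ s⁻¹
Pressure gradient: |∂P/∂n| = 1500 Pa / 129000 m = 1.16×10⁻² Pa/m
Geostrophic balance (pressure-gradient force = Coriolis force):
V_g = (1/(fρ)) |∂P/∂n| = 1.16×10⁻² / (1.08×10⁻⁴ × 1.22) = 88.0 m/s

88.0 m/s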